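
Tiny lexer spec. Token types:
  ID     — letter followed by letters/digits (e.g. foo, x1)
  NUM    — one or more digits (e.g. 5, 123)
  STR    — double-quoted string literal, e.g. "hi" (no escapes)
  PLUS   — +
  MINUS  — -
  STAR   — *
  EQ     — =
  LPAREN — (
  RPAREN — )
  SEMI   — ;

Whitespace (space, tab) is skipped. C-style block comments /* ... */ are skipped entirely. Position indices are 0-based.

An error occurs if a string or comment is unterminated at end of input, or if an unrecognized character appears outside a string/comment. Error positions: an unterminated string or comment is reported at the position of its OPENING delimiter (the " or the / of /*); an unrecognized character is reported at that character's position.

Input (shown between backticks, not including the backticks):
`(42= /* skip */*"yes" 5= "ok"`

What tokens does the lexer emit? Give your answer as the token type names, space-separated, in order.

Answer: LPAREN NUM EQ STAR STR NUM EQ STR

Derivation:
pos=0: emit LPAREN '('
pos=1: emit NUM '42' (now at pos=3)
pos=3: emit EQ '='
pos=5: enter COMMENT mode (saw '/*')
exit COMMENT mode (now at pos=15)
pos=15: emit STAR '*'
pos=16: enter STRING mode
pos=16: emit STR "yes" (now at pos=21)
pos=22: emit NUM '5' (now at pos=23)
pos=23: emit EQ '='
pos=25: enter STRING mode
pos=25: emit STR "ok" (now at pos=29)
DONE. 8 tokens: [LPAREN, NUM, EQ, STAR, STR, NUM, EQ, STR]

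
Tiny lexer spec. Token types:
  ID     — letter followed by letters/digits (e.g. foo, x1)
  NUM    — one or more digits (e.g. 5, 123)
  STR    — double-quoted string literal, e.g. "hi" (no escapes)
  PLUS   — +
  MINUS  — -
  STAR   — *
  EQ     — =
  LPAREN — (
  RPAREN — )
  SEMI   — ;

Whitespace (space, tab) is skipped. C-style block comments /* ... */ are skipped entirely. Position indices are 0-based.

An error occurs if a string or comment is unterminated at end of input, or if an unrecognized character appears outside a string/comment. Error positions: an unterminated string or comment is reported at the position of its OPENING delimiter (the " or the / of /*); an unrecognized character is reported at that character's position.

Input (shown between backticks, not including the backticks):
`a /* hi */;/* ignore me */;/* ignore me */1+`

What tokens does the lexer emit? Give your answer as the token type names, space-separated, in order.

pos=0: emit ID 'a' (now at pos=1)
pos=2: enter COMMENT mode (saw '/*')
exit COMMENT mode (now at pos=10)
pos=10: emit SEMI ';'
pos=11: enter COMMENT mode (saw '/*')
exit COMMENT mode (now at pos=26)
pos=26: emit SEMI ';'
pos=27: enter COMMENT mode (saw '/*')
exit COMMENT mode (now at pos=42)
pos=42: emit NUM '1' (now at pos=43)
pos=43: emit PLUS '+'
DONE. 5 tokens: [ID, SEMI, SEMI, NUM, PLUS]

Answer: ID SEMI SEMI NUM PLUS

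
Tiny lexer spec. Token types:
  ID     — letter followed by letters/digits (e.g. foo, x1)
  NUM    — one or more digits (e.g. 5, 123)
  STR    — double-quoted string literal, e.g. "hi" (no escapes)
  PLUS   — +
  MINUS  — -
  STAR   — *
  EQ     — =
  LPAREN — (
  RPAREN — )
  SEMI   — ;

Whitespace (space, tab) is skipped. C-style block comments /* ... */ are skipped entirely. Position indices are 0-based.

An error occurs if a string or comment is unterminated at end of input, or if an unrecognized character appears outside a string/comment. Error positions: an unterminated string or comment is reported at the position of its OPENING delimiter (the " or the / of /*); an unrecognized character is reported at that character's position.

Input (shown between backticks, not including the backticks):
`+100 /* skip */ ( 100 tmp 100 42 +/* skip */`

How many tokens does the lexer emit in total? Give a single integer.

Answer: 8

Derivation:
pos=0: emit PLUS '+'
pos=1: emit NUM '100' (now at pos=4)
pos=5: enter COMMENT mode (saw '/*')
exit COMMENT mode (now at pos=15)
pos=16: emit LPAREN '('
pos=18: emit NUM '100' (now at pos=21)
pos=22: emit ID 'tmp' (now at pos=25)
pos=26: emit NUM '100' (now at pos=29)
pos=30: emit NUM '42' (now at pos=32)
pos=33: emit PLUS '+'
pos=34: enter COMMENT mode (saw '/*')
exit COMMENT mode (now at pos=44)
DONE. 8 tokens: [PLUS, NUM, LPAREN, NUM, ID, NUM, NUM, PLUS]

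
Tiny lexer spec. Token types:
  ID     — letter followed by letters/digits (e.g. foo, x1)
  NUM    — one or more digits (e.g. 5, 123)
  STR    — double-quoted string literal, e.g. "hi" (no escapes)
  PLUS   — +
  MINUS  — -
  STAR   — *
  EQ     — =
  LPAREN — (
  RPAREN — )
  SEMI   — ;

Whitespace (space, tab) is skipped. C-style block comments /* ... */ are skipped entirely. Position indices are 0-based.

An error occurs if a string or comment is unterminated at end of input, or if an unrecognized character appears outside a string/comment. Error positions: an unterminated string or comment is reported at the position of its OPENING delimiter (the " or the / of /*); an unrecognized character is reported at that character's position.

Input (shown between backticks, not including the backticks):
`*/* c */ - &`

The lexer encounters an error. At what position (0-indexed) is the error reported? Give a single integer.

pos=0: emit STAR '*'
pos=1: enter COMMENT mode (saw '/*')
exit COMMENT mode (now at pos=8)
pos=9: emit MINUS '-'
pos=11: ERROR — unrecognized char '&'

Answer: 11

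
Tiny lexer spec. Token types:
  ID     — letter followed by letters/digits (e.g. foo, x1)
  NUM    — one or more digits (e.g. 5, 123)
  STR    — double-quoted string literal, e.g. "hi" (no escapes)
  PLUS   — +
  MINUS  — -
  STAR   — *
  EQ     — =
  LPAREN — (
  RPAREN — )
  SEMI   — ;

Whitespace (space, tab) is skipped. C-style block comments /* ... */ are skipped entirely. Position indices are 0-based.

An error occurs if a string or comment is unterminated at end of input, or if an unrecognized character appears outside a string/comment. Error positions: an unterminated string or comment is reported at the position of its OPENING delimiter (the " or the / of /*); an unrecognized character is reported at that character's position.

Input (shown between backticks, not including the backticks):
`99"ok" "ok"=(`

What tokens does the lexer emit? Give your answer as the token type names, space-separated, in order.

pos=0: emit NUM '99' (now at pos=2)
pos=2: enter STRING mode
pos=2: emit STR "ok" (now at pos=6)
pos=7: enter STRING mode
pos=7: emit STR "ok" (now at pos=11)
pos=11: emit EQ '='
pos=12: emit LPAREN '('
DONE. 5 tokens: [NUM, STR, STR, EQ, LPAREN]

Answer: NUM STR STR EQ LPAREN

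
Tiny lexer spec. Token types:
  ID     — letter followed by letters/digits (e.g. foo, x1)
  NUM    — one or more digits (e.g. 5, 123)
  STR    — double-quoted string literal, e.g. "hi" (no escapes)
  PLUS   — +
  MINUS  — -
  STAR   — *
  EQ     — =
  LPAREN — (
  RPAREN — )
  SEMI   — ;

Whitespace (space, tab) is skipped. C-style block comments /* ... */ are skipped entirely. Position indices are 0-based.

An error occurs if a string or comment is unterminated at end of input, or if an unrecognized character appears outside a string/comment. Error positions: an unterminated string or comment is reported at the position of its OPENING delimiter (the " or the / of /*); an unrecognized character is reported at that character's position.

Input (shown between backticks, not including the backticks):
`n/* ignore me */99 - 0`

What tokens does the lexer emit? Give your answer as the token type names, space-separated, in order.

pos=0: emit ID 'n' (now at pos=1)
pos=1: enter COMMENT mode (saw '/*')
exit COMMENT mode (now at pos=16)
pos=16: emit NUM '99' (now at pos=18)
pos=19: emit MINUS '-'
pos=21: emit NUM '0' (now at pos=22)
DONE. 4 tokens: [ID, NUM, MINUS, NUM]

Answer: ID NUM MINUS NUM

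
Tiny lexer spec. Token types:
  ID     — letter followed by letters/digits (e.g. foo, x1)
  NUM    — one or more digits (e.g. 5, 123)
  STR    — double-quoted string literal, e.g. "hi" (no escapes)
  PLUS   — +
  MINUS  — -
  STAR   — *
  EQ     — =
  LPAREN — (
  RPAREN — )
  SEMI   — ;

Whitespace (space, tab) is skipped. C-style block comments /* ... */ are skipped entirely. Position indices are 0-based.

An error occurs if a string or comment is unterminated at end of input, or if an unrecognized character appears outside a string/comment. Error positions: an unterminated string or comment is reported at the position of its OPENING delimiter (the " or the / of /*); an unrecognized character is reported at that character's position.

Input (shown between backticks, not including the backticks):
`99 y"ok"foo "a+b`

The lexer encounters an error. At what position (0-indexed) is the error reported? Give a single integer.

Answer: 12

Derivation:
pos=0: emit NUM '99' (now at pos=2)
pos=3: emit ID 'y' (now at pos=4)
pos=4: enter STRING mode
pos=4: emit STR "ok" (now at pos=8)
pos=8: emit ID 'foo' (now at pos=11)
pos=12: enter STRING mode
pos=12: ERROR — unterminated string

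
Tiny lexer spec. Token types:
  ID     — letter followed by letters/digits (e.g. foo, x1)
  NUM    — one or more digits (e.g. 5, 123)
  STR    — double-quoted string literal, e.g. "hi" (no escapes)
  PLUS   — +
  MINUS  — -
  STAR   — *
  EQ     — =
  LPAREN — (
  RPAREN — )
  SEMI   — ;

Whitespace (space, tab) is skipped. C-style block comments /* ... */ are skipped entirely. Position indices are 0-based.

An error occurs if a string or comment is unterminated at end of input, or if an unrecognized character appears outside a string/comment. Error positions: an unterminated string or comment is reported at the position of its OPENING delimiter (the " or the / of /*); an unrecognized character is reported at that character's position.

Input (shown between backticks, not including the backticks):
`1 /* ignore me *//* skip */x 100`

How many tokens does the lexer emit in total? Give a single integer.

Answer: 3

Derivation:
pos=0: emit NUM '1' (now at pos=1)
pos=2: enter COMMENT mode (saw '/*')
exit COMMENT mode (now at pos=17)
pos=17: enter COMMENT mode (saw '/*')
exit COMMENT mode (now at pos=27)
pos=27: emit ID 'x' (now at pos=28)
pos=29: emit NUM '100' (now at pos=32)
DONE. 3 tokens: [NUM, ID, NUM]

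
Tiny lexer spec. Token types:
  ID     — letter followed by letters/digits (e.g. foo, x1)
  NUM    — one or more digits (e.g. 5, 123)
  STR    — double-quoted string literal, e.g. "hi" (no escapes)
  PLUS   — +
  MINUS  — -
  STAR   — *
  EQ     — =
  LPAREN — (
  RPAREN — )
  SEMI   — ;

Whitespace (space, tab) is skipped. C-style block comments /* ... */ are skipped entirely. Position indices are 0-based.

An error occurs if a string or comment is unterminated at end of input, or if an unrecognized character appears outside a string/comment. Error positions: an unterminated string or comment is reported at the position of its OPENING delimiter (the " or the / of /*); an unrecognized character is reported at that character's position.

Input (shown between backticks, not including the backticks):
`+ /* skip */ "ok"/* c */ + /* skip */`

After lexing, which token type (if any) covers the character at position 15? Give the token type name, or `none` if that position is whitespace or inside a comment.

Answer: STR

Derivation:
pos=0: emit PLUS '+'
pos=2: enter COMMENT mode (saw '/*')
exit COMMENT mode (now at pos=12)
pos=13: enter STRING mode
pos=13: emit STR "ok" (now at pos=17)
pos=17: enter COMMENT mode (saw '/*')
exit COMMENT mode (now at pos=24)
pos=25: emit PLUS '+'
pos=27: enter COMMENT mode (saw '/*')
exit COMMENT mode (now at pos=37)
DONE. 3 tokens: [PLUS, STR, PLUS]
Position 15: char is 'k' -> STR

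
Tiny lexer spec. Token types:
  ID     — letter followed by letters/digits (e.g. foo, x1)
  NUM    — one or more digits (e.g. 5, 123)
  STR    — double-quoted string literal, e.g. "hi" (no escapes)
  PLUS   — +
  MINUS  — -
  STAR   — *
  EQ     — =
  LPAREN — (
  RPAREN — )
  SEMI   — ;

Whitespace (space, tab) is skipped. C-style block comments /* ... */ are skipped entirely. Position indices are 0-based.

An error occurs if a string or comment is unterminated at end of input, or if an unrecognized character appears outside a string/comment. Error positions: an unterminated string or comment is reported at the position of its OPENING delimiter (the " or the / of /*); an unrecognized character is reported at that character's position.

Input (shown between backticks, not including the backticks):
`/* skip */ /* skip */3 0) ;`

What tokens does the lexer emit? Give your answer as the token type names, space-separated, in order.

Answer: NUM NUM RPAREN SEMI

Derivation:
pos=0: enter COMMENT mode (saw '/*')
exit COMMENT mode (now at pos=10)
pos=11: enter COMMENT mode (saw '/*')
exit COMMENT mode (now at pos=21)
pos=21: emit NUM '3' (now at pos=22)
pos=23: emit NUM '0' (now at pos=24)
pos=24: emit RPAREN ')'
pos=26: emit SEMI ';'
DONE. 4 tokens: [NUM, NUM, RPAREN, SEMI]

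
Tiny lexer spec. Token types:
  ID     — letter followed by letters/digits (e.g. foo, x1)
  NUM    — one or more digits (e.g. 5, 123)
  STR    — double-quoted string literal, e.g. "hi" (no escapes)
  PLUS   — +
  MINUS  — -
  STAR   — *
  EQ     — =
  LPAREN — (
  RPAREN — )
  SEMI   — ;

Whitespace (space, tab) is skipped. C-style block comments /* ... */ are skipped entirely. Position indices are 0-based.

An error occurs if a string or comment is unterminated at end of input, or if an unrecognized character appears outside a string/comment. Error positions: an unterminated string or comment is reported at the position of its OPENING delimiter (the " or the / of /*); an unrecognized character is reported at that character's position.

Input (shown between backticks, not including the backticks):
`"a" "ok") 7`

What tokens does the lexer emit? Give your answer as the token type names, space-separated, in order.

pos=0: enter STRING mode
pos=0: emit STR "a" (now at pos=3)
pos=4: enter STRING mode
pos=4: emit STR "ok" (now at pos=8)
pos=8: emit RPAREN ')'
pos=10: emit NUM '7' (now at pos=11)
DONE. 4 tokens: [STR, STR, RPAREN, NUM]

Answer: STR STR RPAREN NUM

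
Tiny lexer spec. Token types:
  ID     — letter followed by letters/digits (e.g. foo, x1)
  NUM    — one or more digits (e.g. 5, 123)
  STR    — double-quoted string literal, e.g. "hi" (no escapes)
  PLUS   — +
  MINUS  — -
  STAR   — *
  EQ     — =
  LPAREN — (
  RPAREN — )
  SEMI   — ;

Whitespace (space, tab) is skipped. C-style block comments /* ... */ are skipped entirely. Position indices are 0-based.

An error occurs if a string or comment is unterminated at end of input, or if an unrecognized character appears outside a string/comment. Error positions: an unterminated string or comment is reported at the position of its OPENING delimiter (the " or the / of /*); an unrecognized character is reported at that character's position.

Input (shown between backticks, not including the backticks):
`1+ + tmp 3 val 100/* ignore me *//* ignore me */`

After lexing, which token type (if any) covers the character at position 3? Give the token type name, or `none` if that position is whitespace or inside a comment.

pos=0: emit NUM '1' (now at pos=1)
pos=1: emit PLUS '+'
pos=3: emit PLUS '+'
pos=5: emit ID 'tmp' (now at pos=8)
pos=9: emit NUM '3' (now at pos=10)
pos=11: emit ID 'val' (now at pos=14)
pos=15: emit NUM '100' (now at pos=18)
pos=18: enter COMMENT mode (saw '/*')
exit COMMENT mode (now at pos=33)
pos=33: enter COMMENT mode (saw '/*')
exit COMMENT mode (now at pos=48)
DONE. 7 tokens: [NUM, PLUS, PLUS, ID, NUM, ID, NUM]
Position 3: char is '+' -> PLUS

Answer: PLUS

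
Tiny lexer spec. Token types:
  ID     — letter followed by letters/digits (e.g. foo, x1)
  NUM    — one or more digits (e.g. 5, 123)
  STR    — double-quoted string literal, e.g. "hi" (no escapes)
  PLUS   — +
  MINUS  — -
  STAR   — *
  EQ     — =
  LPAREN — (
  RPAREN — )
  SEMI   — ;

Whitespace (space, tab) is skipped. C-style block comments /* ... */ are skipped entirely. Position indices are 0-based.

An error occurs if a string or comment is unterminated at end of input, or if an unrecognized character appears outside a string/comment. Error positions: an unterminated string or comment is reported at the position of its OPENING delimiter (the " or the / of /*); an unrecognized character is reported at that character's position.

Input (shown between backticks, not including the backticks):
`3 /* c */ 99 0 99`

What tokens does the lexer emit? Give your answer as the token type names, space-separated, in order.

Answer: NUM NUM NUM NUM

Derivation:
pos=0: emit NUM '3' (now at pos=1)
pos=2: enter COMMENT mode (saw '/*')
exit COMMENT mode (now at pos=9)
pos=10: emit NUM '99' (now at pos=12)
pos=13: emit NUM '0' (now at pos=14)
pos=15: emit NUM '99' (now at pos=17)
DONE. 4 tokens: [NUM, NUM, NUM, NUM]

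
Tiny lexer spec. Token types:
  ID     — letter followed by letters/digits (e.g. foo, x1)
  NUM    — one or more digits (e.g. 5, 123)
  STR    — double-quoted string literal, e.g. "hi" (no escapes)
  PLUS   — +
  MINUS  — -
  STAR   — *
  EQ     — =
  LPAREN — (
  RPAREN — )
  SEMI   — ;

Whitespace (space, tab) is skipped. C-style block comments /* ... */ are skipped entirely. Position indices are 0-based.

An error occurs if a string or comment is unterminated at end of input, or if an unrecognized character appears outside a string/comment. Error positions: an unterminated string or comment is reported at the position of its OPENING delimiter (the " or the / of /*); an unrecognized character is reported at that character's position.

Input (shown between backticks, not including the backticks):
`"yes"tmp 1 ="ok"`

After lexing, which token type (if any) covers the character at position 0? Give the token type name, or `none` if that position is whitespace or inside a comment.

pos=0: enter STRING mode
pos=0: emit STR "yes" (now at pos=5)
pos=5: emit ID 'tmp' (now at pos=8)
pos=9: emit NUM '1' (now at pos=10)
pos=11: emit EQ '='
pos=12: enter STRING mode
pos=12: emit STR "ok" (now at pos=16)
DONE. 5 tokens: [STR, ID, NUM, EQ, STR]
Position 0: char is '"' -> STR

Answer: STR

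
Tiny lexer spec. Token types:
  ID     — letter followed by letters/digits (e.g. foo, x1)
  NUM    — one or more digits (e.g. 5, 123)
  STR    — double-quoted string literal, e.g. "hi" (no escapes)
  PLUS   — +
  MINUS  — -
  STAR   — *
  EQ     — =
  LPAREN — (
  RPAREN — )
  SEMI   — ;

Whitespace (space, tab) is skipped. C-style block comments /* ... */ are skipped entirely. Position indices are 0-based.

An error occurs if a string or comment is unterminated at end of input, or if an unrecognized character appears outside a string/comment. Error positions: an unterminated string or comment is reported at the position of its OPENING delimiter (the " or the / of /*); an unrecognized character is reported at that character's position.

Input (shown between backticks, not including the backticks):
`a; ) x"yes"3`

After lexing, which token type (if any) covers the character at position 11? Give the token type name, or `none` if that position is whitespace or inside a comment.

pos=0: emit ID 'a' (now at pos=1)
pos=1: emit SEMI ';'
pos=3: emit RPAREN ')'
pos=5: emit ID 'x' (now at pos=6)
pos=6: enter STRING mode
pos=6: emit STR "yes" (now at pos=11)
pos=11: emit NUM '3' (now at pos=12)
DONE. 6 tokens: [ID, SEMI, RPAREN, ID, STR, NUM]
Position 11: char is '3' -> NUM

Answer: NUM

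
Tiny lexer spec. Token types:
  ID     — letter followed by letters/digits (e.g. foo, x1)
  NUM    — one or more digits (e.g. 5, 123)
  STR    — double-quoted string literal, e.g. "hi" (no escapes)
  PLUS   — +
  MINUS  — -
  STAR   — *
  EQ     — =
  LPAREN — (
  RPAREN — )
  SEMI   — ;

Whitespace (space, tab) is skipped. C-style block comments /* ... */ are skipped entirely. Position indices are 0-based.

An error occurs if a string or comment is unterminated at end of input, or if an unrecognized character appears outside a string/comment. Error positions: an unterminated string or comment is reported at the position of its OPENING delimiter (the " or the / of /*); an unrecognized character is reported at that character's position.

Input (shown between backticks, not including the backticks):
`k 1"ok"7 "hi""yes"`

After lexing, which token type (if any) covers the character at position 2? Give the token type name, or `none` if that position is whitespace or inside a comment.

Answer: NUM

Derivation:
pos=0: emit ID 'k' (now at pos=1)
pos=2: emit NUM '1' (now at pos=3)
pos=3: enter STRING mode
pos=3: emit STR "ok" (now at pos=7)
pos=7: emit NUM '7' (now at pos=8)
pos=9: enter STRING mode
pos=9: emit STR "hi" (now at pos=13)
pos=13: enter STRING mode
pos=13: emit STR "yes" (now at pos=18)
DONE. 6 tokens: [ID, NUM, STR, NUM, STR, STR]
Position 2: char is '1' -> NUM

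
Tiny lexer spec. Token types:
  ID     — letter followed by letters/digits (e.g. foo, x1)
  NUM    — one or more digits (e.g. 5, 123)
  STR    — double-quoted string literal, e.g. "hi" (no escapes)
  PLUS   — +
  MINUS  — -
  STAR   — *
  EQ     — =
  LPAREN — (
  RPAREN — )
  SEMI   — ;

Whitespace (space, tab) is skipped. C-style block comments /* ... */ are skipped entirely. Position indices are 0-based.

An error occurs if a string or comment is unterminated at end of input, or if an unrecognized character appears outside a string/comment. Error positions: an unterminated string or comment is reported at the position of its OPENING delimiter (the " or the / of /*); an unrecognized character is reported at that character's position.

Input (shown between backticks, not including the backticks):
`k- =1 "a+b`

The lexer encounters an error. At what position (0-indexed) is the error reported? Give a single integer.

Answer: 6

Derivation:
pos=0: emit ID 'k' (now at pos=1)
pos=1: emit MINUS '-'
pos=3: emit EQ '='
pos=4: emit NUM '1' (now at pos=5)
pos=6: enter STRING mode
pos=6: ERROR — unterminated string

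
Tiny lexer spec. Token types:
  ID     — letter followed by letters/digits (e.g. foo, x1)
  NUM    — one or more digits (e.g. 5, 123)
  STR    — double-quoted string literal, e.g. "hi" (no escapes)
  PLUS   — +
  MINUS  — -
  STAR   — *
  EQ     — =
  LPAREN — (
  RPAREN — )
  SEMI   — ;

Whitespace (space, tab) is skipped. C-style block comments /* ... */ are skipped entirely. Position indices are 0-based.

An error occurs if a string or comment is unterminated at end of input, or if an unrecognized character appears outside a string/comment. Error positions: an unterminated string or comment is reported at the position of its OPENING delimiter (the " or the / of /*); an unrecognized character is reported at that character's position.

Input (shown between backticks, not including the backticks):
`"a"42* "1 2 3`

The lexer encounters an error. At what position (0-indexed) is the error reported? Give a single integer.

pos=0: enter STRING mode
pos=0: emit STR "a" (now at pos=3)
pos=3: emit NUM '42' (now at pos=5)
pos=5: emit STAR '*'
pos=7: enter STRING mode
pos=7: ERROR — unterminated string

Answer: 7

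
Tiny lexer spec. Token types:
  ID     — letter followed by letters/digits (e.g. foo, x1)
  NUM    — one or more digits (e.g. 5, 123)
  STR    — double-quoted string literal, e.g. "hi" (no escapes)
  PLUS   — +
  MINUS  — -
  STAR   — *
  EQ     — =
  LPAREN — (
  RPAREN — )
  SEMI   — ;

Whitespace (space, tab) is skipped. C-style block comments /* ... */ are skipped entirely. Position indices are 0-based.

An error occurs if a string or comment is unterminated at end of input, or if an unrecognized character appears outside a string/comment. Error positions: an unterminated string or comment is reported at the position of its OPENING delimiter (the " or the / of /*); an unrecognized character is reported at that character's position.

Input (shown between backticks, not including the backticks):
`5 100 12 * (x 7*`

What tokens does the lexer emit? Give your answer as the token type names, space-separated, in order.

pos=0: emit NUM '5' (now at pos=1)
pos=2: emit NUM '100' (now at pos=5)
pos=6: emit NUM '12' (now at pos=8)
pos=9: emit STAR '*'
pos=11: emit LPAREN '('
pos=12: emit ID 'x' (now at pos=13)
pos=14: emit NUM '7' (now at pos=15)
pos=15: emit STAR '*'
DONE. 8 tokens: [NUM, NUM, NUM, STAR, LPAREN, ID, NUM, STAR]

Answer: NUM NUM NUM STAR LPAREN ID NUM STAR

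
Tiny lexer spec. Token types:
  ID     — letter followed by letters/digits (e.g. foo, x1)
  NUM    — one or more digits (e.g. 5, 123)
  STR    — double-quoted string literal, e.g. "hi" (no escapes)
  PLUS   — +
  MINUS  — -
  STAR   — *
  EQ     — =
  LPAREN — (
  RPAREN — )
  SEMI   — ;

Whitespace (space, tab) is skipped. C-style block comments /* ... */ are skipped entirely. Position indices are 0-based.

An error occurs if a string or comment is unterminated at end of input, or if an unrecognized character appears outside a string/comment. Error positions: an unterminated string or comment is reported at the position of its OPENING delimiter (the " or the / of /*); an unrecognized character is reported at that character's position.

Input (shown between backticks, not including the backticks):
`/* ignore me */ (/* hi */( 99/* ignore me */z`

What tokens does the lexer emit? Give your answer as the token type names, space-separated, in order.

pos=0: enter COMMENT mode (saw '/*')
exit COMMENT mode (now at pos=15)
pos=16: emit LPAREN '('
pos=17: enter COMMENT mode (saw '/*')
exit COMMENT mode (now at pos=25)
pos=25: emit LPAREN '('
pos=27: emit NUM '99' (now at pos=29)
pos=29: enter COMMENT mode (saw '/*')
exit COMMENT mode (now at pos=44)
pos=44: emit ID 'z' (now at pos=45)
DONE. 4 tokens: [LPAREN, LPAREN, NUM, ID]

Answer: LPAREN LPAREN NUM ID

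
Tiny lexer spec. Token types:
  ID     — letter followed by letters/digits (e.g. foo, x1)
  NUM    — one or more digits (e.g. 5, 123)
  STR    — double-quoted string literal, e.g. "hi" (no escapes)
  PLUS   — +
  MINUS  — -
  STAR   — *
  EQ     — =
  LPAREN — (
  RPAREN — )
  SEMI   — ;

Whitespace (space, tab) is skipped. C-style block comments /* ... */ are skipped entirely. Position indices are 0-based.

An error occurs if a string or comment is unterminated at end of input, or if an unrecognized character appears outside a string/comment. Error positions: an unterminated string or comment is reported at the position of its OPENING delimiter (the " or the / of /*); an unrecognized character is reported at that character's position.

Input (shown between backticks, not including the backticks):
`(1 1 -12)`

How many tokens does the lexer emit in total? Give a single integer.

Answer: 6

Derivation:
pos=0: emit LPAREN '('
pos=1: emit NUM '1' (now at pos=2)
pos=3: emit NUM '1' (now at pos=4)
pos=5: emit MINUS '-'
pos=6: emit NUM '12' (now at pos=8)
pos=8: emit RPAREN ')'
DONE. 6 tokens: [LPAREN, NUM, NUM, MINUS, NUM, RPAREN]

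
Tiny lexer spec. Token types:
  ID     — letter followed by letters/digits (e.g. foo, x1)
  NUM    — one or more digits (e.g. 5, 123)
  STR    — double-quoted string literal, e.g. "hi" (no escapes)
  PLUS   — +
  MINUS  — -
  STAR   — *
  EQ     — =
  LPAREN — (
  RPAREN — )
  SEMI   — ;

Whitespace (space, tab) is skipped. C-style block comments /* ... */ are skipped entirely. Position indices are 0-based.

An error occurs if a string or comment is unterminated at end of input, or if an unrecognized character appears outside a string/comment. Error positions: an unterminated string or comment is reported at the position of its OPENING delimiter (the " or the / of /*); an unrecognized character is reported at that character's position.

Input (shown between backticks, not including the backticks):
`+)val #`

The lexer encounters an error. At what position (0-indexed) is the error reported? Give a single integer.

Answer: 6

Derivation:
pos=0: emit PLUS '+'
pos=1: emit RPAREN ')'
pos=2: emit ID 'val' (now at pos=5)
pos=6: ERROR — unrecognized char '#'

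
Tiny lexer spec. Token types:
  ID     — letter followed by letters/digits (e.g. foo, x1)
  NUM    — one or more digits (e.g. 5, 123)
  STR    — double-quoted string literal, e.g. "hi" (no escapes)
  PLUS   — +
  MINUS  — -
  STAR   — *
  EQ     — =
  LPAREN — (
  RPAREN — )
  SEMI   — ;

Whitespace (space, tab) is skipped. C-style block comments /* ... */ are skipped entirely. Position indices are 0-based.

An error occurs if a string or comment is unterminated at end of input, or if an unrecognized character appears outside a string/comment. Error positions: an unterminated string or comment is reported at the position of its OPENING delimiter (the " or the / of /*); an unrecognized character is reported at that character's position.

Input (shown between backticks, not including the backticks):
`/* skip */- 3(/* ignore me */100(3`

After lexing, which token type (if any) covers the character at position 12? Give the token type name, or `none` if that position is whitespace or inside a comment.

pos=0: enter COMMENT mode (saw '/*')
exit COMMENT mode (now at pos=10)
pos=10: emit MINUS '-'
pos=12: emit NUM '3' (now at pos=13)
pos=13: emit LPAREN '('
pos=14: enter COMMENT mode (saw '/*')
exit COMMENT mode (now at pos=29)
pos=29: emit NUM '100' (now at pos=32)
pos=32: emit LPAREN '('
pos=33: emit NUM '3' (now at pos=34)
DONE. 6 tokens: [MINUS, NUM, LPAREN, NUM, LPAREN, NUM]
Position 12: char is '3' -> NUM

Answer: NUM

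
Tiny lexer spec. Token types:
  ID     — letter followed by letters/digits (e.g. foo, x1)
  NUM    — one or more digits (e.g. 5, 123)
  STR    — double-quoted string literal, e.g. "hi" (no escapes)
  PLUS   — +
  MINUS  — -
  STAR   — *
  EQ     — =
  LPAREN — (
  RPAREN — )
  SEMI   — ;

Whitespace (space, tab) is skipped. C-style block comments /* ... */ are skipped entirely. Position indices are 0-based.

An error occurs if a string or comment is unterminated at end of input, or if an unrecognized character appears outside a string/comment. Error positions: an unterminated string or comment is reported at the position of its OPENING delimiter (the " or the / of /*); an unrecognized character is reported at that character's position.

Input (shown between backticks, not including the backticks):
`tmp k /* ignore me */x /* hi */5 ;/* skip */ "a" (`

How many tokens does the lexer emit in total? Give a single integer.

Answer: 7

Derivation:
pos=0: emit ID 'tmp' (now at pos=3)
pos=4: emit ID 'k' (now at pos=5)
pos=6: enter COMMENT mode (saw '/*')
exit COMMENT mode (now at pos=21)
pos=21: emit ID 'x' (now at pos=22)
pos=23: enter COMMENT mode (saw '/*')
exit COMMENT mode (now at pos=31)
pos=31: emit NUM '5' (now at pos=32)
pos=33: emit SEMI ';'
pos=34: enter COMMENT mode (saw '/*')
exit COMMENT mode (now at pos=44)
pos=45: enter STRING mode
pos=45: emit STR "a" (now at pos=48)
pos=49: emit LPAREN '('
DONE. 7 tokens: [ID, ID, ID, NUM, SEMI, STR, LPAREN]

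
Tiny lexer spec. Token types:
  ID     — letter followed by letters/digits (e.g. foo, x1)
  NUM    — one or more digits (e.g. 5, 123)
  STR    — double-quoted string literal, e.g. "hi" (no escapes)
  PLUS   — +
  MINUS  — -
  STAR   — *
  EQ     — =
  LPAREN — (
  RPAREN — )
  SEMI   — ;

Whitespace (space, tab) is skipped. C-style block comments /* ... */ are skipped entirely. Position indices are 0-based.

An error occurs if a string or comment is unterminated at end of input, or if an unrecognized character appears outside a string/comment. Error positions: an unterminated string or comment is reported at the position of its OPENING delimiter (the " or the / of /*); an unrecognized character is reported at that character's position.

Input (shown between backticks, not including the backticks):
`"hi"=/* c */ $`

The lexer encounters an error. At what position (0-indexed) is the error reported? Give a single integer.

Answer: 13

Derivation:
pos=0: enter STRING mode
pos=0: emit STR "hi" (now at pos=4)
pos=4: emit EQ '='
pos=5: enter COMMENT mode (saw '/*')
exit COMMENT mode (now at pos=12)
pos=13: ERROR — unrecognized char '$'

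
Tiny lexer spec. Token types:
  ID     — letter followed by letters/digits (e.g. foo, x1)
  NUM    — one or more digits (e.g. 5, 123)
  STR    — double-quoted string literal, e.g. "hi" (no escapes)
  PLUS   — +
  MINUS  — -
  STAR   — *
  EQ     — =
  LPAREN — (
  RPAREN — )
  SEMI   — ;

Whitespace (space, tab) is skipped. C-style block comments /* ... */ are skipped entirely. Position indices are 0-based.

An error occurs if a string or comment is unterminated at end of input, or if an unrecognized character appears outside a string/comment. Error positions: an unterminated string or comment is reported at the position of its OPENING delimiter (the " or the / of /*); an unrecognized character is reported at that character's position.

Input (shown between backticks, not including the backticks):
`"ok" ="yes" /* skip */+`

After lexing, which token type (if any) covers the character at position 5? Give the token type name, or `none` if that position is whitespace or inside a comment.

Answer: EQ

Derivation:
pos=0: enter STRING mode
pos=0: emit STR "ok" (now at pos=4)
pos=5: emit EQ '='
pos=6: enter STRING mode
pos=6: emit STR "yes" (now at pos=11)
pos=12: enter COMMENT mode (saw '/*')
exit COMMENT mode (now at pos=22)
pos=22: emit PLUS '+'
DONE. 4 tokens: [STR, EQ, STR, PLUS]
Position 5: char is '=' -> EQ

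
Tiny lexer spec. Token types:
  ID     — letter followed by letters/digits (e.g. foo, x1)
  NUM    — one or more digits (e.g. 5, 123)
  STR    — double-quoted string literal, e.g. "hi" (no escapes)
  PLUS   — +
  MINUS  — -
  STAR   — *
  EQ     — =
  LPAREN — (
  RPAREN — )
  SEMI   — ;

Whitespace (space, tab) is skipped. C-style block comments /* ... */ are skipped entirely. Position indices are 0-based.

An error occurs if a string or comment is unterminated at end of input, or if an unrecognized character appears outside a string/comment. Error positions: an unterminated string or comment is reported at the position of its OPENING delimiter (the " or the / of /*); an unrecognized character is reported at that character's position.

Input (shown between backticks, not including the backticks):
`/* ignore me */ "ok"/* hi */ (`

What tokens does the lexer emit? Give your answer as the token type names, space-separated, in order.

pos=0: enter COMMENT mode (saw '/*')
exit COMMENT mode (now at pos=15)
pos=16: enter STRING mode
pos=16: emit STR "ok" (now at pos=20)
pos=20: enter COMMENT mode (saw '/*')
exit COMMENT mode (now at pos=28)
pos=29: emit LPAREN '('
DONE. 2 tokens: [STR, LPAREN]

Answer: STR LPAREN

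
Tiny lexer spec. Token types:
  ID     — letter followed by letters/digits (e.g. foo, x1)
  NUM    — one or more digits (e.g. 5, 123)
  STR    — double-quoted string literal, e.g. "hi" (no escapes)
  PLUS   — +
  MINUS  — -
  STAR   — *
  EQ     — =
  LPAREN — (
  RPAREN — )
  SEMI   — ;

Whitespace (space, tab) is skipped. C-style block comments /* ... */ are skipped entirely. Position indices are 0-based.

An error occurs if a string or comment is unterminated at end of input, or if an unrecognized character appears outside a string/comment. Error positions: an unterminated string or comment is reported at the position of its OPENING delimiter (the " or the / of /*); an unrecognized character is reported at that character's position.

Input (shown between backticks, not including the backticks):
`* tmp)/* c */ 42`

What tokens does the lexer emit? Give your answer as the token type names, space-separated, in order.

Answer: STAR ID RPAREN NUM

Derivation:
pos=0: emit STAR '*'
pos=2: emit ID 'tmp' (now at pos=5)
pos=5: emit RPAREN ')'
pos=6: enter COMMENT mode (saw '/*')
exit COMMENT mode (now at pos=13)
pos=14: emit NUM '42' (now at pos=16)
DONE. 4 tokens: [STAR, ID, RPAREN, NUM]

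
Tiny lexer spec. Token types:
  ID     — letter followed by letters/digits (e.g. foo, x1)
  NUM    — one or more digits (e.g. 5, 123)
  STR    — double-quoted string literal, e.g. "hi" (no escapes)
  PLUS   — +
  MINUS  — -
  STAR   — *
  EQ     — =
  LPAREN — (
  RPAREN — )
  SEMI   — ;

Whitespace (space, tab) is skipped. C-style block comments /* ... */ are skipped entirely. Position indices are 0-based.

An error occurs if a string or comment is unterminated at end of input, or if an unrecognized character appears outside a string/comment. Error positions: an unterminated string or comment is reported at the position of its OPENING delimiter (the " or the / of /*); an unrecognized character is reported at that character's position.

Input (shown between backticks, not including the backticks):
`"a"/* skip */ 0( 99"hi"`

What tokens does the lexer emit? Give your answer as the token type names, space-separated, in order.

pos=0: enter STRING mode
pos=0: emit STR "a" (now at pos=3)
pos=3: enter COMMENT mode (saw '/*')
exit COMMENT mode (now at pos=13)
pos=14: emit NUM '0' (now at pos=15)
pos=15: emit LPAREN '('
pos=17: emit NUM '99' (now at pos=19)
pos=19: enter STRING mode
pos=19: emit STR "hi" (now at pos=23)
DONE. 5 tokens: [STR, NUM, LPAREN, NUM, STR]

Answer: STR NUM LPAREN NUM STR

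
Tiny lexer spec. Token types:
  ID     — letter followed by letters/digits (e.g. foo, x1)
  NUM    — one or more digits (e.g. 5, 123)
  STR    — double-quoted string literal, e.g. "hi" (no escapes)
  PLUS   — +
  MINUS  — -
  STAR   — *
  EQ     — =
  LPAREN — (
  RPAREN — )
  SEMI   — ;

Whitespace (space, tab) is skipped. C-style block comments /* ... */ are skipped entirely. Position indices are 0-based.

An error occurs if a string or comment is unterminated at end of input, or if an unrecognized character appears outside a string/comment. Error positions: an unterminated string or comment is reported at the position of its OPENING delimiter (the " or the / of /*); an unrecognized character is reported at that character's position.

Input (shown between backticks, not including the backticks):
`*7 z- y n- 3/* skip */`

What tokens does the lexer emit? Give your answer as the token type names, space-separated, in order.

pos=0: emit STAR '*'
pos=1: emit NUM '7' (now at pos=2)
pos=3: emit ID 'z' (now at pos=4)
pos=4: emit MINUS '-'
pos=6: emit ID 'y' (now at pos=7)
pos=8: emit ID 'n' (now at pos=9)
pos=9: emit MINUS '-'
pos=11: emit NUM '3' (now at pos=12)
pos=12: enter COMMENT mode (saw '/*')
exit COMMENT mode (now at pos=22)
DONE. 8 tokens: [STAR, NUM, ID, MINUS, ID, ID, MINUS, NUM]

Answer: STAR NUM ID MINUS ID ID MINUS NUM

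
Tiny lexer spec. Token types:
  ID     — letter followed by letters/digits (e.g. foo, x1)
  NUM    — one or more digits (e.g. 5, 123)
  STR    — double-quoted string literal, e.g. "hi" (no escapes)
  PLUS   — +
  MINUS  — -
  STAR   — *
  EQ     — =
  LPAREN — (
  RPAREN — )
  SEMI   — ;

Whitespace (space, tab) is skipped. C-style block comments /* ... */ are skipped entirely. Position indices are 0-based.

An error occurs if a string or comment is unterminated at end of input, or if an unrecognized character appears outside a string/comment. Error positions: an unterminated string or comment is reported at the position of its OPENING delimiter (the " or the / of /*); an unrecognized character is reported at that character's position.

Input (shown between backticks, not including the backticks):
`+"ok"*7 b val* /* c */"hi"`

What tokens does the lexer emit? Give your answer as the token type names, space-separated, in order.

pos=0: emit PLUS '+'
pos=1: enter STRING mode
pos=1: emit STR "ok" (now at pos=5)
pos=5: emit STAR '*'
pos=6: emit NUM '7' (now at pos=7)
pos=8: emit ID 'b' (now at pos=9)
pos=10: emit ID 'val' (now at pos=13)
pos=13: emit STAR '*'
pos=15: enter COMMENT mode (saw '/*')
exit COMMENT mode (now at pos=22)
pos=22: enter STRING mode
pos=22: emit STR "hi" (now at pos=26)
DONE. 8 tokens: [PLUS, STR, STAR, NUM, ID, ID, STAR, STR]

Answer: PLUS STR STAR NUM ID ID STAR STR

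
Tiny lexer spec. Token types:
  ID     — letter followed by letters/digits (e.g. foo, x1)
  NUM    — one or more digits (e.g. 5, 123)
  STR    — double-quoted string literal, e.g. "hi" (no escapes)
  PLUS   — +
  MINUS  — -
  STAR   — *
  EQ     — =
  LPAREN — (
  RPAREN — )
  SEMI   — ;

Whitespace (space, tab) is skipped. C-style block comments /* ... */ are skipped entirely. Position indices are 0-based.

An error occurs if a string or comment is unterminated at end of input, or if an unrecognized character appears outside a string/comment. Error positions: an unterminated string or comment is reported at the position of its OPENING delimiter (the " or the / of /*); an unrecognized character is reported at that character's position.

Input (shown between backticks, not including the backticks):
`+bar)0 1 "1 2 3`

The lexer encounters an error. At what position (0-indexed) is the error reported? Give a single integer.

Answer: 9

Derivation:
pos=0: emit PLUS '+'
pos=1: emit ID 'bar' (now at pos=4)
pos=4: emit RPAREN ')'
pos=5: emit NUM '0' (now at pos=6)
pos=7: emit NUM '1' (now at pos=8)
pos=9: enter STRING mode
pos=9: ERROR — unterminated string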